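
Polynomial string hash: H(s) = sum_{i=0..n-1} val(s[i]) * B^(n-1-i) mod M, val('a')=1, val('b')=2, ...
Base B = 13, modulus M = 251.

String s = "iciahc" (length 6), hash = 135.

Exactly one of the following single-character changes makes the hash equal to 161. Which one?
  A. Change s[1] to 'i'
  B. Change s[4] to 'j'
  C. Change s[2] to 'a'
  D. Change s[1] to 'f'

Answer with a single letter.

Answer: B

Derivation:
Option A: s[1]='c'->'i', delta=(9-3)*13^4 mod 251 = 184, hash=135+184 mod 251 = 68
Option B: s[4]='h'->'j', delta=(10-8)*13^1 mod 251 = 26, hash=135+26 mod 251 = 161 <-- target
Option C: s[2]='i'->'a', delta=(1-9)*13^3 mod 251 = 245, hash=135+245 mod 251 = 129
Option D: s[1]='c'->'f', delta=(6-3)*13^4 mod 251 = 92, hash=135+92 mod 251 = 227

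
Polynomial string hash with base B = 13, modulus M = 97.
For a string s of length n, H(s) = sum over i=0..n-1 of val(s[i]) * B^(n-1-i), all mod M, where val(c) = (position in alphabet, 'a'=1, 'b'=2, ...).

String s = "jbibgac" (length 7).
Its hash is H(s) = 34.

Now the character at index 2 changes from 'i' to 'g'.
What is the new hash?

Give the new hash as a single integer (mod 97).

Answer: 45

Derivation:
val('i') = 9, val('g') = 7
Position k = 2, exponent = n-1-k = 4
B^4 mod M = 13^4 mod 97 = 43
Delta = (7 - 9) * 43 mod 97 = 11
New hash = (34 + 11) mod 97 = 45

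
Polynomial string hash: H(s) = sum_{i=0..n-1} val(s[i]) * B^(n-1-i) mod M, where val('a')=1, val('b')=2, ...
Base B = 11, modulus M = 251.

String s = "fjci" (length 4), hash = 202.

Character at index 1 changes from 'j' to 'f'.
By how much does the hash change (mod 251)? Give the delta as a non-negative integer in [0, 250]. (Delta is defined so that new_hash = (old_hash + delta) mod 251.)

Answer: 18

Derivation:
Delta formula: (val(new) - val(old)) * B^(n-1-k) mod M
  val('f') - val('j') = 6 - 10 = -4
  B^(n-1-k) = 11^2 mod 251 = 121
  Delta = -4 * 121 mod 251 = 18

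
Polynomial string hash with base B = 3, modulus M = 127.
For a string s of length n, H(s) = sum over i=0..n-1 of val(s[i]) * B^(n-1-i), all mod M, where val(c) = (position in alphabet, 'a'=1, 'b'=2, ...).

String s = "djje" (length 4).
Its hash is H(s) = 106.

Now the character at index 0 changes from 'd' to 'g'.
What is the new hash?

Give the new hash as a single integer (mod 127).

val('d') = 4, val('g') = 7
Position k = 0, exponent = n-1-k = 3
B^3 mod M = 3^3 mod 127 = 27
Delta = (7 - 4) * 27 mod 127 = 81
New hash = (106 + 81) mod 127 = 60

Answer: 60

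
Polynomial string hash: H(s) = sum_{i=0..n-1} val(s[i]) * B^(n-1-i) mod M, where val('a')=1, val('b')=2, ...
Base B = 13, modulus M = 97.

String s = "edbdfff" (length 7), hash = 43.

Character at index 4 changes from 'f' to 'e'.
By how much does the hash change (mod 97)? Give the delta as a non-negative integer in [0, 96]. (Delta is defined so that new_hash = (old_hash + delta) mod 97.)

Delta formula: (val(new) - val(old)) * B^(n-1-k) mod M
  val('e') - val('f') = 5 - 6 = -1
  B^(n-1-k) = 13^2 mod 97 = 72
  Delta = -1 * 72 mod 97 = 25

Answer: 25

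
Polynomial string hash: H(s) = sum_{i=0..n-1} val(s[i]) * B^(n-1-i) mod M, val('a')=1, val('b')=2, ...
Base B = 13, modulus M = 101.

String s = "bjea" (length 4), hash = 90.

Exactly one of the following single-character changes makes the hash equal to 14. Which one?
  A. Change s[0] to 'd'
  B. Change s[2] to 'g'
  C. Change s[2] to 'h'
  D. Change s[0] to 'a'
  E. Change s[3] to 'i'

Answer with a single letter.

Answer: D

Derivation:
Option A: s[0]='b'->'d', delta=(4-2)*13^3 mod 101 = 51, hash=90+51 mod 101 = 40
Option B: s[2]='e'->'g', delta=(7-5)*13^1 mod 101 = 26, hash=90+26 mod 101 = 15
Option C: s[2]='e'->'h', delta=(8-5)*13^1 mod 101 = 39, hash=90+39 mod 101 = 28
Option D: s[0]='b'->'a', delta=(1-2)*13^3 mod 101 = 25, hash=90+25 mod 101 = 14 <-- target
Option E: s[3]='a'->'i', delta=(9-1)*13^0 mod 101 = 8, hash=90+8 mod 101 = 98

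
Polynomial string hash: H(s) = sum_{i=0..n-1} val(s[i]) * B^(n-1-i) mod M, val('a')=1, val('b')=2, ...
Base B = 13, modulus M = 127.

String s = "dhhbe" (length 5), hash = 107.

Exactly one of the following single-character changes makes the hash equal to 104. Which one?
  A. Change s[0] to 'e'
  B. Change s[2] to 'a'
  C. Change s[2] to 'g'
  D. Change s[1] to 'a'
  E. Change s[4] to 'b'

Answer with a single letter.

Answer: E

Derivation:
Option A: s[0]='d'->'e', delta=(5-4)*13^4 mod 127 = 113, hash=107+113 mod 127 = 93
Option B: s[2]='h'->'a', delta=(1-8)*13^2 mod 127 = 87, hash=107+87 mod 127 = 67
Option C: s[2]='h'->'g', delta=(7-8)*13^2 mod 127 = 85, hash=107+85 mod 127 = 65
Option D: s[1]='h'->'a', delta=(1-8)*13^3 mod 127 = 115, hash=107+115 mod 127 = 95
Option E: s[4]='e'->'b', delta=(2-5)*13^0 mod 127 = 124, hash=107+124 mod 127 = 104 <-- target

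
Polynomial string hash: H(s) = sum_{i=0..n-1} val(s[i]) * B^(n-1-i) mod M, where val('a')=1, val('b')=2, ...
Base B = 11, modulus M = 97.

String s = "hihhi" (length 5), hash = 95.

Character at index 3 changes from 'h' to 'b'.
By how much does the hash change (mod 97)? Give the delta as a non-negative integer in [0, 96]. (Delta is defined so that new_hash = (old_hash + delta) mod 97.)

Delta formula: (val(new) - val(old)) * B^(n-1-k) mod M
  val('b') - val('h') = 2 - 8 = -6
  B^(n-1-k) = 11^1 mod 97 = 11
  Delta = -6 * 11 mod 97 = 31

Answer: 31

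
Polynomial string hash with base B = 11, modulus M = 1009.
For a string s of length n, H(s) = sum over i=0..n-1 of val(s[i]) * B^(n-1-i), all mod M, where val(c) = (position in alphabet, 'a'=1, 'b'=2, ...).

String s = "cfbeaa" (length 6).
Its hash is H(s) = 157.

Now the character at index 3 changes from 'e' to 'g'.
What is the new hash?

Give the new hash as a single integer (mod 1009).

Answer: 399

Derivation:
val('e') = 5, val('g') = 7
Position k = 3, exponent = n-1-k = 2
B^2 mod M = 11^2 mod 1009 = 121
Delta = (7 - 5) * 121 mod 1009 = 242
New hash = (157 + 242) mod 1009 = 399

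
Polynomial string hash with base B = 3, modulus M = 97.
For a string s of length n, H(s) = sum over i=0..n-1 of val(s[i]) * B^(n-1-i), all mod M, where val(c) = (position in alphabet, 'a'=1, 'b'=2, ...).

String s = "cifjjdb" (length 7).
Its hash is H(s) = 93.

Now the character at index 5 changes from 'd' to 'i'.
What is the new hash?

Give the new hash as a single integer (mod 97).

Answer: 11

Derivation:
val('d') = 4, val('i') = 9
Position k = 5, exponent = n-1-k = 1
B^1 mod M = 3^1 mod 97 = 3
Delta = (9 - 4) * 3 mod 97 = 15
New hash = (93 + 15) mod 97 = 11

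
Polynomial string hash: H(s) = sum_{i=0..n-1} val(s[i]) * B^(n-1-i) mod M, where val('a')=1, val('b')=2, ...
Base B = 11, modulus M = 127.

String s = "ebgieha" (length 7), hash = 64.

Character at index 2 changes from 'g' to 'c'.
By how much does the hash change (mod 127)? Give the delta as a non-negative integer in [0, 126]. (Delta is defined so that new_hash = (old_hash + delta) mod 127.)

Answer: 110

Derivation:
Delta formula: (val(new) - val(old)) * B^(n-1-k) mod M
  val('c') - val('g') = 3 - 7 = -4
  B^(n-1-k) = 11^4 mod 127 = 36
  Delta = -4 * 36 mod 127 = 110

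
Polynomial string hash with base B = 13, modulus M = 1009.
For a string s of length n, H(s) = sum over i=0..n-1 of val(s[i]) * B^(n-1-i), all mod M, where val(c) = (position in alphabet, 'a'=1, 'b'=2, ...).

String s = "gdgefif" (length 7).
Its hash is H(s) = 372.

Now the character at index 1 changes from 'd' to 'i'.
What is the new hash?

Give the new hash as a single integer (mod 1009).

Answer: 277

Derivation:
val('d') = 4, val('i') = 9
Position k = 1, exponent = n-1-k = 5
B^5 mod M = 13^5 mod 1009 = 990
Delta = (9 - 4) * 990 mod 1009 = 914
New hash = (372 + 914) mod 1009 = 277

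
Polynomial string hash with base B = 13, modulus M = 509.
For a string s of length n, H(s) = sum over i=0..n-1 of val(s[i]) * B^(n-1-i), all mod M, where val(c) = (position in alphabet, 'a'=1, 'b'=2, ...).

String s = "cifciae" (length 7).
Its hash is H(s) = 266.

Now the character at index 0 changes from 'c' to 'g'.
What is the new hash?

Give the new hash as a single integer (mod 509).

val('c') = 3, val('g') = 7
Position k = 0, exponent = n-1-k = 6
B^6 mod M = 13^6 mod 509 = 471
Delta = (7 - 3) * 471 mod 509 = 357
New hash = (266 + 357) mod 509 = 114

Answer: 114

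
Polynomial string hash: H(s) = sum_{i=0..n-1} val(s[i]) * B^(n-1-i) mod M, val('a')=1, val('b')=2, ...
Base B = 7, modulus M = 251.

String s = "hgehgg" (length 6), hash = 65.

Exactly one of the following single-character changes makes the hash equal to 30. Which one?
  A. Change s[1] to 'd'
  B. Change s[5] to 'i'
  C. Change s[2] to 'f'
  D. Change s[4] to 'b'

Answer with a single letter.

Option A: s[1]='g'->'d', delta=(4-7)*7^4 mod 251 = 76, hash=65+76 mod 251 = 141
Option B: s[5]='g'->'i', delta=(9-7)*7^0 mod 251 = 2, hash=65+2 mod 251 = 67
Option C: s[2]='e'->'f', delta=(6-5)*7^3 mod 251 = 92, hash=65+92 mod 251 = 157
Option D: s[4]='g'->'b', delta=(2-7)*7^1 mod 251 = 216, hash=65+216 mod 251 = 30 <-- target

Answer: D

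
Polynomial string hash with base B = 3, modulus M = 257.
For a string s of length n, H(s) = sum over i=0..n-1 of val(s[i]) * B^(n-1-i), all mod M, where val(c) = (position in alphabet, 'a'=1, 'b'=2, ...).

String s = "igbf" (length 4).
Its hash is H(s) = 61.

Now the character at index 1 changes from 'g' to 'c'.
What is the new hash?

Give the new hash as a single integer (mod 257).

Answer: 25

Derivation:
val('g') = 7, val('c') = 3
Position k = 1, exponent = n-1-k = 2
B^2 mod M = 3^2 mod 257 = 9
Delta = (3 - 7) * 9 mod 257 = 221
New hash = (61 + 221) mod 257 = 25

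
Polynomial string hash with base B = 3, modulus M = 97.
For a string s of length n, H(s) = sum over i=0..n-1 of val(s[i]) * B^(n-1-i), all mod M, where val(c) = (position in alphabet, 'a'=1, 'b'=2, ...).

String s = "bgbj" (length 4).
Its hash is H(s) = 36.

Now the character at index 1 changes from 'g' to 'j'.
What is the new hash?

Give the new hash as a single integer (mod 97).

Answer: 63

Derivation:
val('g') = 7, val('j') = 10
Position k = 1, exponent = n-1-k = 2
B^2 mod M = 3^2 mod 97 = 9
Delta = (10 - 7) * 9 mod 97 = 27
New hash = (36 + 27) mod 97 = 63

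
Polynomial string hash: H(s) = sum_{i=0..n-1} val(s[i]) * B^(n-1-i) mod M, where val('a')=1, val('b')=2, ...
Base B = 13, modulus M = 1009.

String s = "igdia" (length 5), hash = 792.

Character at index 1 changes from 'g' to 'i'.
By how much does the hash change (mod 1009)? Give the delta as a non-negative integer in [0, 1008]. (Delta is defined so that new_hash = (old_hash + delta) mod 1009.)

Delta formula: (val(new) - val(old)) * B^(n-1-k) mod M
  val('i') - val('g') = 9 - 7 = 2
  B^(n-1-k) = 13^3 mod 1009 = 179
  Delta = 2 * 179 mod 1009 = 358

Answer: 358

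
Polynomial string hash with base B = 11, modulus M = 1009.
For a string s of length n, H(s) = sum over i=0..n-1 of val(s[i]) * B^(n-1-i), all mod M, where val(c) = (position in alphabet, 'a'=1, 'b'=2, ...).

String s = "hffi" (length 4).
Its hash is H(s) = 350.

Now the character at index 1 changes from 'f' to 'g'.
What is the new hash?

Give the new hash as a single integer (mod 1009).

val('f') = 6, val('g') = 7
Position k = 1, exponent = n-1-k = 2
B^2 mod M = 11^2 mod 1009 = 121
Delta = (7 - 6) * 121 mod 1009 = 121
New hash = (350 + 121) mod 1009 = 471

Answer: 471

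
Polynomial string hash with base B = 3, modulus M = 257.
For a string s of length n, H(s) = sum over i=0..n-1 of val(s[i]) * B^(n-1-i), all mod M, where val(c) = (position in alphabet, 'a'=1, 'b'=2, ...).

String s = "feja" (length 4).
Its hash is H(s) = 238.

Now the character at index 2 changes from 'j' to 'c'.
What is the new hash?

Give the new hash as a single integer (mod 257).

val('j') = 10, val('c') = 3
Position k = 2, exponent = n-1-k = 1
B^1 mod M = 3^1 mod 257 = 3
Delta = (3 - 10) * 3 mod 257 = 236
New hash = (238 + 236) mod 257 = 217

Answer: 217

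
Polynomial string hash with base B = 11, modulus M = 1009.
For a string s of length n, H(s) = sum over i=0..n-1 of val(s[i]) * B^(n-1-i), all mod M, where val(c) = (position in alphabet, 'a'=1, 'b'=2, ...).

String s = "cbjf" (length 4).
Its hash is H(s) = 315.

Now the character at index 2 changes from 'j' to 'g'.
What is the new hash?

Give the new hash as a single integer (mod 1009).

Answer: 282

Derivation:
val('j') = 10, val('g') = 7
Position k = 2, exponent = n-1-k = 1
B^1 mod M = 11^1 mod 1009 = 11
Delta = (7 - 10) * 11 mod 1009 = 976
New hash = (315 + 976) mod 1009 = 282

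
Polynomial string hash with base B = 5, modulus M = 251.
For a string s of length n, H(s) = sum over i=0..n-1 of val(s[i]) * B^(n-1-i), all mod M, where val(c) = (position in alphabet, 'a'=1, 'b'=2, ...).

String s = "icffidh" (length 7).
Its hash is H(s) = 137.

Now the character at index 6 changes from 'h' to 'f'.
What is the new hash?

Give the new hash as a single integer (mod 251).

Answer: 135

Derivation:
val('h') = 8, val('f') = 6
Position k = 6, exponent = n-1-k = 0
B^0 mod M = 5^0 mod 251 = 1
Delta = (6 - 8) * 1 mod 251 = 249
New hash = (137 + 249) mod 251 = 135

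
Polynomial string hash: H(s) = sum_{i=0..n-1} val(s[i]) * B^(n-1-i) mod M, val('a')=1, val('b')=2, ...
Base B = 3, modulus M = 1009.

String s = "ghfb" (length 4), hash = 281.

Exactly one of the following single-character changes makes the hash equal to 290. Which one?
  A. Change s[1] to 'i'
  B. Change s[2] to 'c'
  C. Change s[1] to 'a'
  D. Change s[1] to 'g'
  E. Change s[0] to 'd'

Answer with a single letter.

Option A: s[1]='h'->'i', delta=(9-8)*3^2 mod 1009 = 9, hash=281+9 mod 1009 = 290 <-- target
Option B: s[2]='f'->'c', delta=(3-6)*3^1 mod 1009 = 1000, hash=281+1000 mod 1009 = 272
Option C: s[1]='h'->'a', delta=(1-8)*3^2 mod 1009 = 946, hash=281+946 mod 1009 = 218
Option D: s[1]='h'->'g', delta=(7-8)*3^2 mod 1009 = 1000, hash=281+1000 mod 1009 = 272
Option E: s[0]='g'->'d', delta=(4-7)*3^3 mod 1009 = 928, hash=281+928 mod 1009 = 200

Answer: A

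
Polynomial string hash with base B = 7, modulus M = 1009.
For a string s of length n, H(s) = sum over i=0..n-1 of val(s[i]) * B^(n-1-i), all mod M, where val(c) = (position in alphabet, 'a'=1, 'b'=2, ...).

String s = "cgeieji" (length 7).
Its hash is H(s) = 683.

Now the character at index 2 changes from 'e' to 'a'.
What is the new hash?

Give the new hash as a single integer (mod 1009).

Answer: 160

Derivation:
val('e') = 5, val('a') = 1
Position k = 2, exponent = n-1-k = 4
B^4 mod M = 7^4 mod 1009 = 383
Delta = (1 - 5) * 383 mod 1009 = 486
New hash = (683 + 486) mod 1009 = 160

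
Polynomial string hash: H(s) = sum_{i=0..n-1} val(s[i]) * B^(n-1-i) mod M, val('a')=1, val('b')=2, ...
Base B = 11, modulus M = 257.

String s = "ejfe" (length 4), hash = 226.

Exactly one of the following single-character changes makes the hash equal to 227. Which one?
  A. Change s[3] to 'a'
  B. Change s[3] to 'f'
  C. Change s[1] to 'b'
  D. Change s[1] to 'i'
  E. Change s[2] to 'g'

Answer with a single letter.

Option A: s[3]='e'->'a', delta=(1-5)*11^0 mod 257 = 253, hash=226+253 mod 257 = 222
Option B: s[3]='e'->'f', delta=(6-5)*11^0 mod 257 = 1, hash=226+1 mod 257 = 227 <-- target
Option C: s[1]='j'->'b', delta=(2-10)*11^2 mod 257 = 60, hash=226+60 mod 257 = 29
Option D: s[1]='j'->'i', delta=(9-10)*11^2 mod 257 = 136, hash=226+136 mod 257 = 105
Option E: s[2]='f'->'g', delta=(7-6)*11^1 mod 257 = 11, hash=226+11 mod 257 = 237

Answer: B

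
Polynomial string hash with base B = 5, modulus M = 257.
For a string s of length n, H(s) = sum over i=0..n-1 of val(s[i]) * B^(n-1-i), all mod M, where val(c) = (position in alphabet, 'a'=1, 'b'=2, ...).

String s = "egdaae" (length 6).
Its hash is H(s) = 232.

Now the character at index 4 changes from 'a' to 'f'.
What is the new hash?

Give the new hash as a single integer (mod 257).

val('a') = 1, val('f') = 6
Position k = 4, exponent = n-1-k = 1
B^1 mod M = 5^1 mod 257 = 5
Delta = (6 - 1) * 5 mod 257 = 25
New hash = (232 + 25) mod 257 = 0

Answer: 0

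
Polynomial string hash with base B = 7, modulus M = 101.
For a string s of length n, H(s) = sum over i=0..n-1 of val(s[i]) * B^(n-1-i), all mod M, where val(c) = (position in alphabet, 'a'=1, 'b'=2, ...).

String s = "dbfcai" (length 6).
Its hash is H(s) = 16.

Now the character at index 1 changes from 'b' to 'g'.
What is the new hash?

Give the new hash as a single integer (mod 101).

Answer: 2

Derivation:
val('b') = 2, val('g') = 7
Position k = 1, exponent = n-1-k = 4
B^4 mod M = 7^4 mod 101 = 78
Delta = (7 - 2) * 78 mod 101 = 87
New hash = (16 + 87) mod 101 = 2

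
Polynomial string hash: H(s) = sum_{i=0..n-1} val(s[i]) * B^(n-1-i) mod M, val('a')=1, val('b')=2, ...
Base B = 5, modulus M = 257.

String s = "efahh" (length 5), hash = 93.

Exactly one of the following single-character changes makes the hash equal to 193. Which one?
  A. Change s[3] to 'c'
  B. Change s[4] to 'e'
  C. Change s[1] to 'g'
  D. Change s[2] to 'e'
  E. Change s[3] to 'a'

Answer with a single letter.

Answer: D

Derivation:
Option A: s[3]='h'->'c', delta=(3-8)*5^1 mod 257 = 232, hash=93+232 mod 257 = 68
Option B: s[4]='h'->'e', delta=(5-8)*5^0 mod 257 = 254, hash=93+254 mod 257 = 90
Option C: s[1]='f'->'g', delta=(7-6)*5^3 mod 257 = 125, hash=93+125 mod 257 = 218
Option D: s[2]='a'->'e', delta=(5-1)*5^2 mod 257 = 100, hash=93+100 mod 257 = 193 <-- target
Option E: s[3]='h'->'a', delta=(1-8)*5^1 mod 257 = 222, hash=93+222 mod 257 = 58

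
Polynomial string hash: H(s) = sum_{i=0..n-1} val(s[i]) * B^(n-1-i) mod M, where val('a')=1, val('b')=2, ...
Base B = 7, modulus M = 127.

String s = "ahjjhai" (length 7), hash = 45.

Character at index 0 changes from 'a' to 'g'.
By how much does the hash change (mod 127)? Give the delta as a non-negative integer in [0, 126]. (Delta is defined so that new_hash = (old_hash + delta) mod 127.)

Answer: 28

Derivation:
Delta formula: (val(new) - val(old)) * B^(n-1-k) mod M
  val('g') - val('a') = 7 - 1 = 6
  B^(n-1-k) = 7^6 mod 127 = 47
  Delta = 6 * 47 mod 127 = 28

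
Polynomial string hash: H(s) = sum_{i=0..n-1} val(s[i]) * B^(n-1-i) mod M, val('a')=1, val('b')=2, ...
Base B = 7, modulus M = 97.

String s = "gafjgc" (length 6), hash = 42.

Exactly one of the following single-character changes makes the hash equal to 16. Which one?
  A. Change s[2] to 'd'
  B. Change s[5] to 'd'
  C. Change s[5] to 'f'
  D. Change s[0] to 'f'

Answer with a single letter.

Option A: s[2]='f'->'d', delta=(4-6)*7^3 mod 97 = 90, hash=42+90 mod 97 = 35
Option B: s[5]='c'->'d', delta=(4-3)*7^0 mod 97 = 1, hash=42+1 mod 97 = 43
Option C: s[5]='c'->'f', delta=(6-3)*7^0 mod 97 = 3, hash=42+3 mod 97 = 45
Option D: s[0]='g'->'f', delta=(6-7)*7^5 mod 97 = 71, hash=42+71 mod 97 = 16 <-- target

Answer: D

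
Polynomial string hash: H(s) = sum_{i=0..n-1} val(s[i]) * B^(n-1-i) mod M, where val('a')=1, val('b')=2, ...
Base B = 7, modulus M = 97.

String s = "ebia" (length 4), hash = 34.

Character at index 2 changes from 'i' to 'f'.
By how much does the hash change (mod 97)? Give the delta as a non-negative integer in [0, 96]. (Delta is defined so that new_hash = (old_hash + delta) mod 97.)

Answer: 76

Derivation:
Delta formula: (val(new) - val(old)) * B^(n-1-k) mod M
  val('f') - val('i') = 6 - 9 = -3
  B^(n-1-k) = 7^1 mod 97 = 7
  Delta = -3 * 7 mod 97 = 76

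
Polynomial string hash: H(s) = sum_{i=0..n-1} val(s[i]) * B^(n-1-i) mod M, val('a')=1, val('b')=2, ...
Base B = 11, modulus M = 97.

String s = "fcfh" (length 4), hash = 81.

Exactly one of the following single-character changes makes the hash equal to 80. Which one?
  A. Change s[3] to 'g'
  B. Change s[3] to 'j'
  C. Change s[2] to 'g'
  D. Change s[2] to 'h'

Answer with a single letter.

Answer: A

Derivation:
Option A: s[3]='h'->'g', delta=(7-8)*11^0 mod 97 = 96, hash=81+96 mod 97 = 80 <-- target
Option B: s[3]='h'->'j', delta=(10-8)*11^0 mod 97 = 2, hash=81+2 mod 97 = 83
Option C: s[2]='f'->'g', delta=(7-6)*11^1 mod 97 = 11, hash=81+11 mod 97 = 92
Option D: s[2]='f'->'h', delta=(8-6)*11^1 mod 97 = 22, hash=81+22 mod 97 = 6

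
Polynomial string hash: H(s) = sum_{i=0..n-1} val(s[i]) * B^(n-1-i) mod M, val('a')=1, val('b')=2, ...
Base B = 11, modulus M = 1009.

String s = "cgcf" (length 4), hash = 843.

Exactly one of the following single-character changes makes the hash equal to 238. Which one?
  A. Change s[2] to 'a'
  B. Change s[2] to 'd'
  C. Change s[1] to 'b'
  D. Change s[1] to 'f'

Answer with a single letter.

Option A: s[2]='c'->'a', delta=(1-3)*11^1 mod 1009 = 987, hash=843+987 mod 1009 = 821
Option B: s[2]='c'->'d', delta=(4-3)*11^1 mod 1009 = 11, hash=843+11 mod 1009 = 854
Option C: s[1]='g'->'b', delta=(2-7)*11^2 mod 1009 = 404, hash=843+404 mod 1009 = 238 <-- target
Option D: s[1]='g'->'f', delta=(6-7)*11^2 mod 1009 = 888, hash=843+888 mod 1009 = 722

Answer: C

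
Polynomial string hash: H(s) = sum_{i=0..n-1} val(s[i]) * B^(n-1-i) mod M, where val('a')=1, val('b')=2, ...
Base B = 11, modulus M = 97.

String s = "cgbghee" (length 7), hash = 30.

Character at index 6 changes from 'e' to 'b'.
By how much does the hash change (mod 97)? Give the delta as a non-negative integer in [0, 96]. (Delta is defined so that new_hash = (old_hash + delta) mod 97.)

Answer: 94

Derivation:
Delta formula: (val(new) - val(old)) * B^(n-1-k) mod M
  val('b') - val('e') = 2 - 5 = -3
  B^(n-1-k) = 11^0 mod 97 = 1
  Delta = -3 * 1 mod 97 = 94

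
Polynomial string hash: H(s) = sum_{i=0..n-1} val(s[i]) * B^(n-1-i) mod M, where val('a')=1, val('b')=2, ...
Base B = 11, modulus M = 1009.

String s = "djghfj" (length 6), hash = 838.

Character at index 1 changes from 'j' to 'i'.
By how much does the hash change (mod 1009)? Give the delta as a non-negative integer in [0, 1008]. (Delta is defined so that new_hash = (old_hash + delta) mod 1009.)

Answer: 494

Derivation:
Delta formula: (val(new) - val(old)) * B^(n-1-k) mod M
  val('i') - val('j') = 9 - 10 = -1
  B^(n-1-k) = 11^4 mod 1009 = 515
  Delta = -1 * 515 mod 1009 = 494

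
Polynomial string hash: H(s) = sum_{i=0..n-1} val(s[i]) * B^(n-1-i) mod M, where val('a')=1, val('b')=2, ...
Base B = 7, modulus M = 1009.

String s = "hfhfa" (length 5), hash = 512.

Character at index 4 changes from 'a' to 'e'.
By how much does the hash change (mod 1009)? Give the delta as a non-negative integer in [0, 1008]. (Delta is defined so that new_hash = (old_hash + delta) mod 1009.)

Answer: 4

Derivation:
Delta formula: (val(new) - val(old)) * B^(n-1-k) mod M
  val('e') - val('a') = 5 - 1 = 4
  B^(n-1-k) = 7^0 mod 1009 = 1
  Delta = 4 * 1 mod 1009 = 4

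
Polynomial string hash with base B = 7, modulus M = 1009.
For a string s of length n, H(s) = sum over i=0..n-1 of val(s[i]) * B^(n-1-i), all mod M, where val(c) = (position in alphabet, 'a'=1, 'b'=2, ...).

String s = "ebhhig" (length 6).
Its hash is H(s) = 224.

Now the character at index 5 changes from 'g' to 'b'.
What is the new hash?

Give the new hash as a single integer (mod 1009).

val('g') = 7, val('b') = 2
Position k = 5, exponent = n-1-k = 0
B^0 mod M = 7^0 mod 1009 = 1
Delta = (2 - 7) * 1 mod 1009 = 1004
New hash = (224 + 1004) mod 1009 = 219

Answer: 219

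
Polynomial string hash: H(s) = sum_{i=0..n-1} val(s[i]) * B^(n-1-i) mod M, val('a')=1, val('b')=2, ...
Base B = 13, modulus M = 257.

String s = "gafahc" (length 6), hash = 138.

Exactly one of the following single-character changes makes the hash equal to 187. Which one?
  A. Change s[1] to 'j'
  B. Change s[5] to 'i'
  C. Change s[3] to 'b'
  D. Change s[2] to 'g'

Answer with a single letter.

Answer: A

Derivation:
Option A: s[1]='a'->'j', delta=(10-1)*13^4 mod 257 = 49, hash=138+49 mod 257 = 187 <-- target
Option B: s[5]='c'->'i', delta=(9-3)*13^0 mod 257 = 6, hash=138+6 mod 257 = 144
Option C: s[3]='a'->'b', delta=(2-1)*13^2 mod 257 = 169, hash=138+169 mod 257 = 50
Option D: s[2]='f'->'g', delta=(7-6)*13^3 mod 257 = 141, hash=138+141 mod 257 = 22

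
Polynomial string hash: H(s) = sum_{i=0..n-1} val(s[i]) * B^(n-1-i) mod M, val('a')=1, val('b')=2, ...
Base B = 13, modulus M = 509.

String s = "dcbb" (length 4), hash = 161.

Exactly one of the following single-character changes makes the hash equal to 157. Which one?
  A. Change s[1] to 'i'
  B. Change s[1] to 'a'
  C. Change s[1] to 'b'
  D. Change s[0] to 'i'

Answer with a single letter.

Answer: A

Derivation:
Option A: s[1]='c'->'i', delta=(9-3)*13^2 mod 509 = 505, hash=161+505 mod 509 = 157 <-- target
Option B: s[1]='c'->'a', delta=(1-3)*13^2 mod 509 = 171, hash=161+171 mod 509 = 332
Option C: s[1]='c'->'b', delta=(2-3)*13^2 mod 509 = 340, hash=161+340 mod 509 = 501
Option D: s[0]='d'->'i', delta=(9-4)*13^3 mod 509 = 296, hash=161+296 mod 509 = 457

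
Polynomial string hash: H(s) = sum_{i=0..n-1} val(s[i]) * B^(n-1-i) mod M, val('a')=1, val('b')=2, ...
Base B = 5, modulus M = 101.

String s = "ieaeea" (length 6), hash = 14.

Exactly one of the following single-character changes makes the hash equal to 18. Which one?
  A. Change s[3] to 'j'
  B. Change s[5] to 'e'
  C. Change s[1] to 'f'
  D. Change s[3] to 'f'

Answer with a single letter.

Option A: s[3]='e'->'j', delta=(10-5)*5^2 mod 101 = 24, hash=14+24 mod 101 = 38
Option B: s[5]='a'->'e', delta=(5-1)*5^0 mod 101 = 4, hash=14+4 mod 101 = 18 <-- target
Option C: s[1]='e'->'f', delta=(6-5)*5^4 mod 101 = 19, hash=14+19 mod 101 = 33
Option D: s[3]='e'->'f', delta=(6-5)*5^2 mod 101 = 25, hash=14+25 mod 101 = 39

Answer: B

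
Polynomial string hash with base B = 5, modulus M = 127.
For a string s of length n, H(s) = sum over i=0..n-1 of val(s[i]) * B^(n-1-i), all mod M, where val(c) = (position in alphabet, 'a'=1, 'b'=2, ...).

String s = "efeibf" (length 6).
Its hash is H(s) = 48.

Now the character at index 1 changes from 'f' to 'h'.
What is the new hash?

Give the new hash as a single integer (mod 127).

Answer: 28

Derivation:
val('f') = 6, val('h') = 8
Position k = 1, exponent = n-1-k = 4
B^4 mod M = 5^4 mod 127 = 117
Delta = (8 - 6) * 117 mod 127 = 107
New hash = (48 + 107) mod 127 = 28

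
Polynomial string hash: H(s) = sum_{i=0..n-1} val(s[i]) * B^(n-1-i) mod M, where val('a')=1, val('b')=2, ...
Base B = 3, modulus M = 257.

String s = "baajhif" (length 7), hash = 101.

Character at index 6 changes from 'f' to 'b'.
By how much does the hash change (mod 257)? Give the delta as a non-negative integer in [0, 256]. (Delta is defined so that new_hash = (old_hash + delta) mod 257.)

Answer: 253

Derivation:
Delta formula: (val(new) - val(old)) * B^(n-1-k) mod M
  val('b') - val('f') = 2 - 6 = -4
  B^(n-1-k) = 3^0 mod 257 = 1
  Delta = -4 * 1 mod 257 = 253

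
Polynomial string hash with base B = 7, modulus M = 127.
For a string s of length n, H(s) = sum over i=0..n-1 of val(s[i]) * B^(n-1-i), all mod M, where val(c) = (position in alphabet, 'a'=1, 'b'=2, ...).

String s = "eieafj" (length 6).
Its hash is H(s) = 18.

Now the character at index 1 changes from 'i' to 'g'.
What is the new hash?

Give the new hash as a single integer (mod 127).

val('i') = 9, val('g') = 7
Position k = 1, exponent = n-1-k = 4
B^4 mod M = 7^4 mod 127 = 115
Delta = (7 - 9) * 115 mod 127 = 24
New hash = (18 + 24) mod 127 = 42

Answer: 42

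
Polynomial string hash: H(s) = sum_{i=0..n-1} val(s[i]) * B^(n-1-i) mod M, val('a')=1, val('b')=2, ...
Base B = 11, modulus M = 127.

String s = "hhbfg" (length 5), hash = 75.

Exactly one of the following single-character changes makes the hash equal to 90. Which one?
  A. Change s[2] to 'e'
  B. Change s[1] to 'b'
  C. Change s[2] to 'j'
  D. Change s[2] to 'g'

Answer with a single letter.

Option A: s[2]='b'->'e', delta=(5-2)*11^2 mod 127 = 109, hash=75+109 mod 127 = 57
Option B: s[1]='h'->'b', delta=(2-8)*11^3 mod 127 = 15, hash=75+15 mod 127 = 90 <-- target
Option C: s[2]='b'->'j', delta=(10-2)*11^2 mod 127 = 79, hash=75+79 mod 127 = 27
Option D: s[2]='b'->'g', delta=(7-2)*11^2 mod 127 = 97, hash=75+97 mod 127 = 45

Answer: B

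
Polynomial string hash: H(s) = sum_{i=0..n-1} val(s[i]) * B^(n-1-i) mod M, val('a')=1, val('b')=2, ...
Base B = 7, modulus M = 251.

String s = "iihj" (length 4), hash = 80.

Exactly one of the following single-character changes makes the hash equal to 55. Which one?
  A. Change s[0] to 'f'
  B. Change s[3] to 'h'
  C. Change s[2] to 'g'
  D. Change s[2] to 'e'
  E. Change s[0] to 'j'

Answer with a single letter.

Answer: A

Derivation:
Option A: s[0]='i'->'f', delta=(6-9)*7^3 mod 251 = 226, hash=80+226 mod 251 = 55 <-- target
Option B: s[3]='j'->'h', delta=(8-10)*7^0 mod 251 = 249, hash=80+249 mod 251 = 78
Option C: s[2]='h'->'g', delta=(7-8)*7^1 mod 251 = 244, hash=80+244 mod 251 = 73
Option D: s[2]='h'->'e', delta=(5-8)*7^1 mod 251 = 230, hash=80+230 mod 251 = 59
Option E: s[0]='i'->'j', delta=(10-9)*7^3 mod 251 = 92, hash=80+92 mod 251 = 172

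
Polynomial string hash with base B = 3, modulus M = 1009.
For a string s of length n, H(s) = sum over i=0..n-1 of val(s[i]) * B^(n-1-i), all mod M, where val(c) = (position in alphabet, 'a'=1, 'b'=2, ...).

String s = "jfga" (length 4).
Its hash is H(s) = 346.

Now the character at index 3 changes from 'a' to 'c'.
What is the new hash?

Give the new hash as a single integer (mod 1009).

Answer: 348

Derivation:
val('a') = 1, val('c') = 3
Position k = 3, exponent = n-1-k = 0
B^0 mod M = 3^0 mod 1009 = 1
Delta = (3 - 1) * 1 mod 1009 = 2
New hash = (346 + 2) mod 1009 = 348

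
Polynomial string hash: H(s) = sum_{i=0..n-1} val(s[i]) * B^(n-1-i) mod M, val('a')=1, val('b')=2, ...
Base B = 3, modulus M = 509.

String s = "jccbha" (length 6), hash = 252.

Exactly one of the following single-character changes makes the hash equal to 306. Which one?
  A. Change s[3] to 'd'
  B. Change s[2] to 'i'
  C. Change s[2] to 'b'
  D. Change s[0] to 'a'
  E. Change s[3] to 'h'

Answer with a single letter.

Answer: E

Derivation:
Option A: s[3]='b'->'d', delta=(4-2)*3^2 mod 509 = 18, hash=252+18 mod 509 = 270
Option B: s[2]='c'->'i', delta=(9-3)*3^3 mod 509 = 162, hash=252+162 mod 509 = 414
Option C: s[2]='c'->'b', delta=(2-3)*3^3 mod 509 = 482, hash=252+482 mod 509 = 225
Option D: s[0]='j'->'a', delta=(1-10)*3^5 mod 509 = 358, hash=252+358 mod 509 = 101
Option E: s[3]='b'->'h', delta=(8-2)*3^2 mod 509 = 54, hash=252+54 mod 509 = 306 <-- target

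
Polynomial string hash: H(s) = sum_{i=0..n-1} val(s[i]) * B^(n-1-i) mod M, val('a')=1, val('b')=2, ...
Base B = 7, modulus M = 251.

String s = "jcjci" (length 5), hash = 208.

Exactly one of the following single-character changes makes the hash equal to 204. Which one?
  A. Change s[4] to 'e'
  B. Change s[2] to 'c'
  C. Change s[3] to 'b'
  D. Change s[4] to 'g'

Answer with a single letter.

Option A: s[4]='i'->'e', delta=(5-9)*7^0 mod 251 = 247, hash=208+247 mod 251 = 204 <-- target
Option B: s[2]='j'->'c', delta=(3-10)*7^2 mod 251 = 159, hash=208+159 mod 251 = 116
Option C: s[3]='c'->'b', delta=(2-3)*7^1 mod 251 = 244, hash=208+244 mod 251 = 201
Option D: s[4]='i'->'g', delta=(7-9)*7^0 mod 251 = 249, hash=208+249 mod 251 = 206

Answer: A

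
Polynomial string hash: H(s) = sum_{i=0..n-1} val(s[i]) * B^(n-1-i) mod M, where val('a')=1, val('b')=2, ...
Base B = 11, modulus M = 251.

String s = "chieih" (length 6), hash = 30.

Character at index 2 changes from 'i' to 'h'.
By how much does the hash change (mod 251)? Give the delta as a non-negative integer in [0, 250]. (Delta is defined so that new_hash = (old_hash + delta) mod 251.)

Answer: 175

Derivation:
Delta formula: (val(new) - val(old)) * B^(n-1-k) mod M
  val('h') - val('i') = 8 - 9 = -1
  B^(n-1-k) = 11^3 mod 251 = 76
  Delta = -1 * 76 mod 251 = 175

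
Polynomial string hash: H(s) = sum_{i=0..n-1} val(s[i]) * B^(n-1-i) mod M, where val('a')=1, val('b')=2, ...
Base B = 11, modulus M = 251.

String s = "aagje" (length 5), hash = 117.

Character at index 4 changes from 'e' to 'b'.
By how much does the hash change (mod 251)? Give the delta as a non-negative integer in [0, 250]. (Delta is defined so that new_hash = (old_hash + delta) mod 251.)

Delta formula: (val(new) - val(old)) * B^(n-1-k) mod M
  val('b') - val('e') = 2 - 5 = -3
  B^(n-1-k) = 11^0 mod 251 = 1
  Delta = -3 * 1 mod 251 = 248

Answer: 248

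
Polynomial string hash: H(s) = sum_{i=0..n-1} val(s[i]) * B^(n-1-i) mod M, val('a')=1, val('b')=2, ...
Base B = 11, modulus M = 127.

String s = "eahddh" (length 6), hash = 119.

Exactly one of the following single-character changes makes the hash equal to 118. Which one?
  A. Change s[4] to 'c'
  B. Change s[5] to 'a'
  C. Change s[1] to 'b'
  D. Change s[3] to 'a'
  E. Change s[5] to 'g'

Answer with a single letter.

Option A: s[4]='d'->'c', delta=(3-4)*11^1 mod 127 = 116, hash=119+116 mod 127 = 108
Option B: s[5]='h'->'a', delta=(1-8)*11^0 mod 127 = 120, hash=119+120 mod 127 = 112
Option C: s[1]='a'->'b', delta=(2-1)*11^4 mod 127 = 36, hash=119+36 mod 127 = 28
Option D: s[3]='d'->'a', delta=(1-4)*11^2 mod 127 = 18, hash=119+18 mod 127 = 10
Option E: s[5]='h'->'g', delta=(7-8)*11^0 mod 127 = 126, hash=119+126 mod 127 = 118 <-- target

Answer: E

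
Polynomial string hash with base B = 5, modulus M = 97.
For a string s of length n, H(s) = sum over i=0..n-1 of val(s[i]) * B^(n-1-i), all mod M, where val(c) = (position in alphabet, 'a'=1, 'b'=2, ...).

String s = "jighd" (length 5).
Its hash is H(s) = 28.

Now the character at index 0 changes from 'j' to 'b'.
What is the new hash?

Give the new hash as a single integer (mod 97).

Answer: 72

Derivation:
val('j') = 10, val('b') = 2
Position k = 0, exponent = n-1-k = 4
B^4 mod M = 5^4 mod 97 = 43
Delta = (2 - 10) * 43 mod 97 = 44
New hash = (28 + 44) mod 97 = 72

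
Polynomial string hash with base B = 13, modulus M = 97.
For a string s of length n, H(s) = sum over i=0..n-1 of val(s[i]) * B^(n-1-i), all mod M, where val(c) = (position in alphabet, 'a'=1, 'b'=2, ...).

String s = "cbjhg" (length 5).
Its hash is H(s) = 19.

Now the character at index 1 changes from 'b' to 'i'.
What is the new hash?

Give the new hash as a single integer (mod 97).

val('b') = 2, val('i') = 9
Position k = 1, exponent = n-1-k = 3
B^3 mod M = 13^3 mod 97 = 63
Delta = (9 - 2) * 63 mod 97 = 53
New hash = (19 + 53) mod 97 = 72

Answer: 72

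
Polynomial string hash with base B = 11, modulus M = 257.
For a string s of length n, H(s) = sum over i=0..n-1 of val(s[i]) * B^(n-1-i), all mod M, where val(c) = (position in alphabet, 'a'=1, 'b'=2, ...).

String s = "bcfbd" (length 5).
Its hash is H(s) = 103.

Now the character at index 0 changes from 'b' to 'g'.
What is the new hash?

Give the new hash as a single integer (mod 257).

Answer: 63

Derivation:
val('b') = 2, val('g') = 7
Position k = 0, exponent = n-1-k = 4
B^4 mod M = 11^4 mod 257 = 249
Delta = (7 - 2) * 249 mod 257 = 217
New hash = (103 + 217) mod 257 = 63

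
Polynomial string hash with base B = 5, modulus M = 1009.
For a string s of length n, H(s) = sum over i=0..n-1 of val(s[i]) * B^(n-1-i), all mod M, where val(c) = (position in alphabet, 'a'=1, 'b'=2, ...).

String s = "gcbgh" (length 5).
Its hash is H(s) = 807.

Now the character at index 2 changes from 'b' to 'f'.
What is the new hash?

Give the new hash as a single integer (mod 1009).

Answer: 907

Derivation:
val('b') = 2, val('f') = 6
Position k = 2, exponent = n-1-k = 2
B^2 mod M = 5^2 mod 1009 = 25
Delta = (6 - 2) * 25 mod 1009 = 100
New hash = (807 + 100) mod 1009 = 907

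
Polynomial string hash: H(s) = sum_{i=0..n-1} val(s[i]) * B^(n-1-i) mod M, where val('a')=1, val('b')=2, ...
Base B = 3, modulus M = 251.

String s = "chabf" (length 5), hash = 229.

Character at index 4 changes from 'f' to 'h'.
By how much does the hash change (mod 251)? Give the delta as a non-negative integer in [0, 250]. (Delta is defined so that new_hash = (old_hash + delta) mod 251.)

Answer: 2

Derivation:
Delta formula: (val(new) - val(old)) * B^(n-1-k) mod M
  val('h') - val('f') = 8 - 6 = 2
  B^(n-1-k) = 3^0 mod 251 = 1
  Delta = 2 * 1 mod 251 = 2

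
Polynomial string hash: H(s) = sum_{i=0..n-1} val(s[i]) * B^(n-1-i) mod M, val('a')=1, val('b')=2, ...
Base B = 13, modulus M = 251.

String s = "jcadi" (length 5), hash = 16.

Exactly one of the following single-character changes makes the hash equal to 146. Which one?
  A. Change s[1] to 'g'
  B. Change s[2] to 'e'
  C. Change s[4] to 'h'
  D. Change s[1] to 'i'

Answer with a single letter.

Answer: D

Derivation:
Option A: s[1]='c'->'g', delta=(7-3)*13^3 mod 251 = 3, hash=16+3 mod 251 = 19
Option B: s[2]='a'->'e', delta=(5-1)*13^2 mod 251 = 174, hash=16+174 mod 251 = 190
Option C: s[4]='i'->'h', delta=(8-9)*13^0 mod 251 = 250, hash=16+250 mod 251 = 15
Option D: s[1]='c'->'i', delta=(9-3)*13^3 mod 251 = 130, hash=16+130 mod 251 = 146 <-- target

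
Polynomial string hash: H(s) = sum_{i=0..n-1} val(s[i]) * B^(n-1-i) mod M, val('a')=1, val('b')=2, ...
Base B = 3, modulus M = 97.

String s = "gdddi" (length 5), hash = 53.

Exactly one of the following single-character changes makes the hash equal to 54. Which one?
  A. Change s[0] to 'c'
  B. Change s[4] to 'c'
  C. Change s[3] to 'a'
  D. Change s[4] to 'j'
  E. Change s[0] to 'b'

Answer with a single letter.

Answer: D

Derivation:
Option A: s[0]='g'->'c', delta=(3-7)*3^4 mod 97 = 64, hash=53+64 mod 97 = 20
Option B: s[4]='i'->'c', delta=(3-9)*3^0 mod 97 = 91, hash=53+91 mod 97 = 47
Option C: s[3]='d'->'a', delta=(1-4)*3^1 mod 97 = 88, hash=53+88 mod 97 = 44
Option D: s[4]='i'->'j', delta=(10-9)*3^0 mod 97 = 1, hash=53+1 mod 97 = 54 <-- target
Option E: s[0]='g'->'b', delta=(2-7)*3^4 mod 97 = 80, hash=53+80 mod 97 = 36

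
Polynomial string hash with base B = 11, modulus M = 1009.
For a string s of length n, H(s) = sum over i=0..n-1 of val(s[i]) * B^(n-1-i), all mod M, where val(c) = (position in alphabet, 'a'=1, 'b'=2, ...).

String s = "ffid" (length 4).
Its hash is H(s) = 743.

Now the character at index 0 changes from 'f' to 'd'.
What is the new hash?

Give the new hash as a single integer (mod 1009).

Answer: 99

Derivation:
val('f') = 6, val('d') = 4
Position k = 0, exponent = n-1-k = 3
B^3 mod M = 11^3 mod 1009 = 322
Delta = (4 - 6) * 322 mod 1009 = 365
New hash = (743 + 365) mod 1009 = 99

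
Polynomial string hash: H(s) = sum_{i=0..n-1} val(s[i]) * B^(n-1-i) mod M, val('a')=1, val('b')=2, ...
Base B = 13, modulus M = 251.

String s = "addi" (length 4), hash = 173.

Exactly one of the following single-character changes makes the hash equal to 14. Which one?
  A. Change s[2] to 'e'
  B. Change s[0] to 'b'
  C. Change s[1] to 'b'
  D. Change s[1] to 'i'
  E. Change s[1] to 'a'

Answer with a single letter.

Option A: s[2]='d'->'e', delta=(5-4)*13^1 mod 251 = 13, hash=173+13 mod 251 = 186
Option B: s[0]='a'->'b', delta=(2-1)*13^3 mod 251 = 189, hash=173+189 mod 251 = 111
Option C: s[1]='d'->'b', delta=(2-4)*13^2 mod 251 = 164, hash=173+164 mod 251 = 86
Option D: s[1]='d'->'i', delta=(9-4)*13^2 mod 251 = 92, hash=173+92 mod 251 = 14 <-- target
Option E: s[1]='d'->'a', delta=(1-4)*13^2 mod 251 = 246, hash=173+246 mod 251 = 168

Answer: D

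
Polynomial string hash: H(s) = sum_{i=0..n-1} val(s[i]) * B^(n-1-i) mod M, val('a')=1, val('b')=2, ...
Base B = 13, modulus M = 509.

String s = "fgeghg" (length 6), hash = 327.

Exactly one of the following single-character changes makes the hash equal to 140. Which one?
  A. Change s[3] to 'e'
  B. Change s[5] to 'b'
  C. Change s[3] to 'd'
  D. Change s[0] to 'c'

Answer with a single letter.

Option A: s[3]='g'->'e', delta=(5-7)*13^2 mod 509 = 171, hash=327+171 mod 509 = 498
Option B: s[5]='g'->'b', delta=(2-7)*13^0 mod 509 = 504, hash=327+504 mod 509 = 322
Option C: s[3]='g'->'d', delta=(4-7)*13^2 mod 509 = 2, hash=327+2 mod 509 = 329
Option D: s[0]='f'->'c', delta=(3-6)*13^5 mod 509 = 322, hash=327+322 mod 509 = 140 <-- target

Answer: D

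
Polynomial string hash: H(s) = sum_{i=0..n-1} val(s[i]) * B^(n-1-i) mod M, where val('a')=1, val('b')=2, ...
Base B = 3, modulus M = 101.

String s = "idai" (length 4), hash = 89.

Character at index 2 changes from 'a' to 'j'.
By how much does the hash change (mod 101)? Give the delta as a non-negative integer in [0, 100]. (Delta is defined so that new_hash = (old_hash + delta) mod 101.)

Answer: 27

Derivation:
Delta formula: (val(new) - val(old)) * B^(n-1-k) mod M
  val('j') - val('a') = 10 - 1 = 9
  B^(n-1-k) = 3^1 mod 101 = 3
  Delta = 9 * 3 mod 101 = 27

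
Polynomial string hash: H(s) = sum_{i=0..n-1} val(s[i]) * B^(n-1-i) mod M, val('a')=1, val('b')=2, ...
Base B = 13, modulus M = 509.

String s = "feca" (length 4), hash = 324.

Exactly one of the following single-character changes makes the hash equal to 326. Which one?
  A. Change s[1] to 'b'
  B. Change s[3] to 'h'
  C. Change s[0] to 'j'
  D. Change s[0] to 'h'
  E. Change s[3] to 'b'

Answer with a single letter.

Option A: s[1]='e'->'b', delta=(2-5)*13^2 mod 509 = 2, hash=324+2 mod 509 = 326 <-- target
Option B: s[3]='a'->'h', delta=(8-1)*13^0 mod 509 = 7, hash=324+7 mod 509 = 331
Option C: s[0]='f'->'j', delta=(10-6)*13^3 mod 509 = 135, hash=324+135 mod 509 = 459
Option D: s[0]='f'->'h', delta=(8-6)*13^3 mod 509 = 322, hash=324+322 mod 509 = 137
Option E: s[3]='a'->'b', delta=(2-1)*13^0 mod 509 = 1, hash=324+1 mod 509 = 325

Answer: A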